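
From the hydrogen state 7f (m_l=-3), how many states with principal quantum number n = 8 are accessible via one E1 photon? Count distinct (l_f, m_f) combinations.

E1 requires Δl = ±1, so l_f ∈ {2, 4}; with 0 ≤ l_f ≤ n_f−1 = 7, the allowed l_f values are {2, 4}.
For l_f = 2: m_f ∈ {m_i−1, m_i, m_i+1} ∩ [−2, 2] = {-2} → 1 state.
For l_f = 4: m_f ∈ {m_i−1, m_i, m_i+1} ∩ [−4, 4] = {-4, -3, -2} → 3 states.
Total: 4.

4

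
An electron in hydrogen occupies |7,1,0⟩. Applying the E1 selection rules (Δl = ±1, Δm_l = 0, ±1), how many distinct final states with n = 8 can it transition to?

E1 requires Δl = ±1, so l_f ∈ {0, 2}; with 0 ≤ l_f ≤ n_f−1 = 7, the allowed l_f values are {0, 2}.
For l_f = 0: m_f ∈ {m_i−1, m_i, m_i+1} ∩ [−0, 0] = {0} → 1 state.
For l_f = 2: m_f ∈ {m_i−1, m_i, m_i+1} ∩ [−2, 2] = {-1, 0, 1} → 3 states.
Total: 4.

4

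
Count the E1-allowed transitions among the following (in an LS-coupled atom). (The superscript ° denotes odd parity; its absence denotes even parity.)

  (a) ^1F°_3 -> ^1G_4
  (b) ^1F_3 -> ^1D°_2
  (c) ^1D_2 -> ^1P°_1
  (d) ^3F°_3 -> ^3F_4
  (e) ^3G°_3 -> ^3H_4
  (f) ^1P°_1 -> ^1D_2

6

(a) allowed
(b) allowed
(c) allowed
(d) allowed
(e) allowed
(f) allowed
Total allowed: 6 of 6.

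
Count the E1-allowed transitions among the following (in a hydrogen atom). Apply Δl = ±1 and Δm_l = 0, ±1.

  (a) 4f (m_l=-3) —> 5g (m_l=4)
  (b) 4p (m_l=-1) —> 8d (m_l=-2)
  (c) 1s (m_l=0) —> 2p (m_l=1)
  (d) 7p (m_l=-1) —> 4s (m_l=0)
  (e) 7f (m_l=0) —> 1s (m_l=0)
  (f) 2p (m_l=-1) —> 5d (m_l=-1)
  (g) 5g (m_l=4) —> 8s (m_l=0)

4

(a) forbidden — Δm_l = +7 (E1 requires Δm_l = 0, ±1)
(b) allowed
(c) allowed
(d) allowed
(e) forbidden — Δl = -3 (E1 requires Δl = ±1)
(f) allowed
(g) forbidden — Δl = -4 (E1 requires Δl = ±1); Δm_l = -4 (E1 requires Δm_l = 0, ±1)
Total allowed: 4 of 7.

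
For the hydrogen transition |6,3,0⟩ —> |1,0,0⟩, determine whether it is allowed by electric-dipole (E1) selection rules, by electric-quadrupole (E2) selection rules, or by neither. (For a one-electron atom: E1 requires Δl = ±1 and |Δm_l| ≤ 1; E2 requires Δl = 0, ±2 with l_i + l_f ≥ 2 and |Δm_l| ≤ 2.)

Δl = 0 − 3 = -3; l_i + l_f = 3.
Δm_l = +0.
E1 (Δl = ±1, |Δm_l| ≤ 1): not satisfied.
E2 (Δl = 0,±2, l_i+l_f ≥ 2, |Δm_l| ≤ 2): not satisfied.

neither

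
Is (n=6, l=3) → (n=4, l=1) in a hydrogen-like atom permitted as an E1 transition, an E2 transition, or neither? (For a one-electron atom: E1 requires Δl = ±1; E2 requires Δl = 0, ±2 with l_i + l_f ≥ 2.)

Δl = 1 − 3 = -2; l_i + l_f = 4.
E1 (Δl = ±1): not satisfied.
E2 (Δl = 0,±2, l_i+l_f ≥ 2): satisfied.

E2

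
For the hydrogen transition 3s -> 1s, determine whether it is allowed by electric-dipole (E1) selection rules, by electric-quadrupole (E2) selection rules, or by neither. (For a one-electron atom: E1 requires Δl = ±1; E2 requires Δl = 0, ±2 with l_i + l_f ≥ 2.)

Δl = 0 − 0 = +0; l_i + l_f = 0.
E1 (Δl = ±1): not satisfied.
E2 (Δl = 0,±2, l_i+l_f ≥ 2): not satisfied.

neither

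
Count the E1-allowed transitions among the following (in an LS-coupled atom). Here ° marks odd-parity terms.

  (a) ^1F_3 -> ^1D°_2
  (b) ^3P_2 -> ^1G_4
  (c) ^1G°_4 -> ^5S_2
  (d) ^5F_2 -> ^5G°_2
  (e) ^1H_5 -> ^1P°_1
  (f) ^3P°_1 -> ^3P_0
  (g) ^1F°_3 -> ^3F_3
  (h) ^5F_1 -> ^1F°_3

(a) allowed
(b) forbidden (parity, ΔS, ΔL, ΔJ fail)
(c) forbidden (ΔS, ΔL, ΔJ fail)
(d) allowed
(e) forbidden (ΔL, ΔJ fail)
(f) allowed
(g) forbidden (ΔS fails)
(h) forbidden (ΔS, ΔJ fail)
Total allowed: 3 of 8.

3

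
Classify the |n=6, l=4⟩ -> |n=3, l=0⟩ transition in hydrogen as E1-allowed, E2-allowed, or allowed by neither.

neither

Δl = 0 − 4 = -4; l_i + l_f = 4.
E1 (Δl = ±1): not satisfied.
E2 (Δl = 0,±2, l_i+l_f ≥ 2): not satisfied.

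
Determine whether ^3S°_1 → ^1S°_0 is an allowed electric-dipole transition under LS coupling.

forbidden

Reading off the term symbols: S 1→0, L 0→0, J 1→0, parity odd→odd.
ΔJ = 0, ±1 (not J=0↔0): J: 1 → 0, ΔJ = -1 — satisfied.
Parity must change: odd → odd — violated.
ΔL = 0, ±1 (not L=0↔0): L: 0 → 0, ΔL = +0 — violated.
ΔS = 0: S: 1 → 0 — violated.
Rule(s) violated: parity, ΔS, ΔL.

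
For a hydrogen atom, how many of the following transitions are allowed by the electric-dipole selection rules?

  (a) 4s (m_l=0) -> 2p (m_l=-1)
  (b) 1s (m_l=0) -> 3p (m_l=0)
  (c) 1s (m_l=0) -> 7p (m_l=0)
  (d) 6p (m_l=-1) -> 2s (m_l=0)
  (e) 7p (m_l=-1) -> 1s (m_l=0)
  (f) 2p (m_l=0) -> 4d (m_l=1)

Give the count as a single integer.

6

(a) allowed
(b) allowed
(c) allowed
(d) allowed
(e) allowed
(f) allowed
Total allowed: 6 of 6.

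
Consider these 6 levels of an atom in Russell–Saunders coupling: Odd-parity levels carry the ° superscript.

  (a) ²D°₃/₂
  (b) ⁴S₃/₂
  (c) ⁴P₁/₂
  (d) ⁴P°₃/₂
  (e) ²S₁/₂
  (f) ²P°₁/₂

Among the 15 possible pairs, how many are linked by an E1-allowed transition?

3

(a)–(b): forbidden (ΔS, ΔL).
(a)–(c): forbidden (ΔS).
(a)–(d): forbidden (parity, ΔS).
(a)–(e): forbidden (ΔL).
(a)–(f): forbidden (parity).
(b)–(c): forbidden (parity).
(b)–(d): allowed.
(b)–(e): forbidden (parity, ΔS, ΔL).
(b)–(f): forbidden (ΔS).
(c)–(d): allowed.
(c)–(e): forbidden (parity, ΔS).
(c)–(f): forbidden (ΔS).
(d)–(e): forbidden (ΔS).
(d)–(f): forbidden (parity, ΔS).
(e)–(f): allowed.
Allowed pairs: 3 of 15.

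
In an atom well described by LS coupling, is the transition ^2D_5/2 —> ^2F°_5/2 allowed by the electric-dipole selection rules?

Parity must change: even → odd — ✓.
ΔS = 0: S: 1/2 → 1/2 — ✓.
ΔL = 0, ±1 (not L=0↔0): L: 2 → 3, ΔL = +1 — ✓.
ΔJ = 0, ±1 (not J=0↔0): J: 5/2 → 5/2, ΔJ = +0 — ✓.
All four E1 rules are satisfied.

allowed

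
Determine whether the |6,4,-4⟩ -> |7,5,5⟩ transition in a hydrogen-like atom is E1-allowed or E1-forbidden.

forbidden

Initial l = 4, final l = 5, so Δl = +1. E1 requires Δl = ±1: passes.
m_l: -4 → 5 (Δm_l = +9). |Δm_l| ≤ 1 fails.
The transition is electric-dipole forbidden.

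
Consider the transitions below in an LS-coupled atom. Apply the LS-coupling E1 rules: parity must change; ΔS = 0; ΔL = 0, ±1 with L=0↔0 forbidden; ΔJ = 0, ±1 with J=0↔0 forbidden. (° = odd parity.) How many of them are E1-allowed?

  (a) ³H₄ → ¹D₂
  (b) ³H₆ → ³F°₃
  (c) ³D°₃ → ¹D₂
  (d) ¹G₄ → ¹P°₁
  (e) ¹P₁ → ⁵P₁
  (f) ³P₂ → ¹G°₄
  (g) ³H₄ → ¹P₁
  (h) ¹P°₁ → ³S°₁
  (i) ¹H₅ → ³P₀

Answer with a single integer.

0

(a) forbidden (parity, ΔS, ΔL, ΔJ fail)
(b) forbidden (ΔL, ΔJ fail)
(c) forbidden (ΔS fails)
(d) forbidden (ΔL, ΔJ fail)
(e) forbidden (parity, ΔS fail)
(f) forbidden (ΔS, ΔL, ΔJ fail)
(g) forbidden (parity, ΔS, ΔL, ΔJ fail)
(h) forbidden (parity, ΔS fail)
(i) forbidden (parity, ΔS, ΔL, ΔJ fail)
Total allowed: 0 of 9.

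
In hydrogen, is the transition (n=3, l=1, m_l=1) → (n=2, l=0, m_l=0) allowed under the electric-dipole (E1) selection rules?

allowed

Δl = 0 − 1 = -1; the E1 rule Δl = ±1 is ok.
Δm_l = 0 − (1) = -1. E1 requires Δm_l = 0, ±1: ok.
All E1 selection rules are satisfied.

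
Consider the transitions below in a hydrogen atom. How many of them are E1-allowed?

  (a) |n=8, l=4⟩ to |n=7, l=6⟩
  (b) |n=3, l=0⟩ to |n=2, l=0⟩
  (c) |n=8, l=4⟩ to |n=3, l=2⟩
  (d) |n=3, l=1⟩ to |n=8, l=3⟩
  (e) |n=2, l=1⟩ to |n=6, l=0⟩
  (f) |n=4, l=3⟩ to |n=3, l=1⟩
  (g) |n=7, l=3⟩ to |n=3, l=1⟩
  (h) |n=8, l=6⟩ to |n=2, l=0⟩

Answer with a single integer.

(a) forbidden — Δl = +2 (E1 requires Δl = ±1)
(b) forbidden — Δl = +0 (E1 requires Δl = ±1)
(c) forbidden — Δl = -2 (E1 requires Δl = ±1)
(d) forbidden — Δl = +2 (E1 requires Δl = ±1)
(e) allowed
(f) forbidden — Δl = -2 (E1 requires Δl = ±1)
(g) forbidden — Δl = -2 (E1 requires Δl = ±1)
(h) forbidden — Δl = -6 (E1 requires Δl = ±1)
Total allowed: 1 of 8.

1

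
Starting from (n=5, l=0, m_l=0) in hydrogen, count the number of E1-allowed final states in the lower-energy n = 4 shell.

E1 requires Δl = ±1, so l_f ∈ {-1, 1}; with 0 ≤ l_f ≤ n_f−1 = 3, the allowed l_f values are {1}.
For l_f = 1: m_f ∈ {m_i−1, m_i, m_i+1} ∩ [−1, 1] = {-1, 0, 1} → 3 states.
Total: 3.

3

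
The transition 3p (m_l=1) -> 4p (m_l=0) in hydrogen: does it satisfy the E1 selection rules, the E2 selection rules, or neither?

E2

Δl = 1 − 1 = +0; l_i + l_f = 2.
Δm_l = -1.
E1 (Δl = ±1, |Δm_l| ≤ 1): not satisfied.
E2 (Δl = 0,±2, l_i+l_f ≥ 2, |Δm_l| ≤ 2): satisfied.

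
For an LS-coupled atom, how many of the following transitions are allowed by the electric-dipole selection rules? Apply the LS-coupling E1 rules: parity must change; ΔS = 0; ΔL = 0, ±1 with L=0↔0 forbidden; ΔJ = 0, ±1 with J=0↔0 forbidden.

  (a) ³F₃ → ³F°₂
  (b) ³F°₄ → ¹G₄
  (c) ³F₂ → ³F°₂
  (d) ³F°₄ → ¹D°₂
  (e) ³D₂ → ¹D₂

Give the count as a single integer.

2

(a) allowed
(b) forbidden (ΔS fails)
(c) allowed
(d) forbidden (parity, ΔS, ΔJ fail)
(e) forbidden (parity, ΔS fail)
Total allowed: 2 of 5.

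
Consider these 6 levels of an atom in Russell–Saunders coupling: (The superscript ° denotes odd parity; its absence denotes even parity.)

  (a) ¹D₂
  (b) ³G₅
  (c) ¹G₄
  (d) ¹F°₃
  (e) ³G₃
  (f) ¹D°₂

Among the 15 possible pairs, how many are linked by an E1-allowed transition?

3

(a)–(b): forbidden (parity, ΔS, ΔL, ΔJ).
(a)–(c): forbidden (parity, ΔL, ΔJ).
(a)–(d): allowed.
(a)–(e): forbidden (parity, ΔS, ΔL).
(a)–(f): allowed.
(b)–(c): forbidden (parity, ΔS).
(b)–(d): forbidden (ΔS, ΔJ).
(b)–(e): forbidden (parity, ΔJ).
(b)–(f): forbidden (ΔS, ΔL, ΔJ).
(c)–(d): allowed.
(c)–(e): forbidden (parity, ΔS).
(c)–(f): forbidden (ΔL, ΔJ).
(d)–(e): forbidden (ΔS).
(d)–(f): forbidden (parity).
(e)–(f): forbidden (ΔS, ΔL).
Allowed pairs: 3 of 15.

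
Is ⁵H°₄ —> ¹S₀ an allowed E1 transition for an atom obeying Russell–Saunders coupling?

Parity must change: odd → even — passes.
ΔS = 0: S: 2 → 0 — fails.
ΔL = 0, ±1 (not L=0↔0): L: 5 → 0, ΔL = -5 — fails.
ΔJ = 0, ±1 (not J=0↔0): J: 4 → 0, ΔJ = -4 — fails.
Rule(s) violated: ΔS, ΔL, ΔJ.

forbidden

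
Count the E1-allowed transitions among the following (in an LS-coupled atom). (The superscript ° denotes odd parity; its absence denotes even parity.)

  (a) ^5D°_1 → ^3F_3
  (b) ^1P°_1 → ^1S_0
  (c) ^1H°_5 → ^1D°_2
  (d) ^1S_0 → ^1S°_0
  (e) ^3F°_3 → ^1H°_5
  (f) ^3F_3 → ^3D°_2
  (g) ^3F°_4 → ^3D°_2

2

(a) forbidden (ΔS, ΔJ fail)
(b) allowed
(c) forbidden (parity, ΔL, ΔJ fail)
(d) forbidden (ΔL, ΔJ fail)
(e) forbidden (parity, ΔS, ΔL, ΔJ fail)
(f) allowed
(g) forbidden (parity, ΔJ fail)
Total allowed: 2 of 7.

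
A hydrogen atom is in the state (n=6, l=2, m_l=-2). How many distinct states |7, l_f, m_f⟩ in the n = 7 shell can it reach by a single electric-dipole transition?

4

E1 requires Δl = ±1, so l_f ∈ {1, 3}; with 0 ≤ l_f ≤ n_f−1 = 6, the allowed l_f values are {1, 3}.
For l_f = 1: m_f ∈ {m_i−1, m_i, m_i+1} ∩ [−1, 1] = {-1} → 1 state.
For l_f = 3: m_f ∈ {m_i−1, m_i, m_i+1} ∩ [−3, 3] = {-3, -2, -1} → 3 states.
Total: 4.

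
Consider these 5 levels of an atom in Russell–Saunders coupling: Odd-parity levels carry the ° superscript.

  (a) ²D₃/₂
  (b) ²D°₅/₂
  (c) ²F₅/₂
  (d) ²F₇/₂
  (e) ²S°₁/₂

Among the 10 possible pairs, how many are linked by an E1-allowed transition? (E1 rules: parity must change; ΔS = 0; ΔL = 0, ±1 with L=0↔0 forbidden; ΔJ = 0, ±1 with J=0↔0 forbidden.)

(a)–(b): allowed.
(a)–(c): forbidden (parity).
(a)–(d): forbidden (parity, ΔJ).
(a)–(e): forbidden (ΔL).
(b)–(c): allowed.
(b)–(d): allowed.
(b)–(e): forbidden (parity, ΔL, ΔJ).
(c)–(d): forbidden (parity).
(c)–(e): forbidden (ΔL, ΔJ).
(d)–(e): forbidden (ΔL, ΔJ).
Allowed pairs: 3 of 10.

3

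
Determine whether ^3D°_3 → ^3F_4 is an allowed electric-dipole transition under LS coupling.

ΔL = 0, ±1 (not L=0↔0): L: 2 → 3, ΔL = +1 — satisfied.
Parity must change: odd → even — satisfied.
ΔJ = 0, ±1 (not J=0↔0): J: 3 → 4, ΔJ = +1 — satisfied.
ΔS = 0: S: 1 → 1 — satisfied.
All four E1 rules are satisfied.

allowed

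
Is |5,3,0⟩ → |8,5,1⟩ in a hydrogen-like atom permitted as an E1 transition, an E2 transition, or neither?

E2

Δl = 5 − 3 = +2; l_i + l_f = 8.
Δm_l = +1.
E1 (Δl = ±1, |Δm_l| ≤ 1): not satisfied.
E2 (Δl = 0,±2, l_i+l_f ≥ 2, |Δm_l| ≤ 2): satisfied.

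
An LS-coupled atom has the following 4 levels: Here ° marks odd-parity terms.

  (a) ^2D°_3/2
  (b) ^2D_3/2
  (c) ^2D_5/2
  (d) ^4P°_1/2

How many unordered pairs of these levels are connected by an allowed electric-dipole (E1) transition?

2

(a)–(b): allowed.
(a)–(c): allowed.
(a)–(d): forbidden (parity, ΔS).
(b)–(c): forbidden (parity).
(b)–(d): forbidden (ΔS).
(c)–(d): forbidden (ΔS, ΔJ).
Allowed pairs: 2 of 6.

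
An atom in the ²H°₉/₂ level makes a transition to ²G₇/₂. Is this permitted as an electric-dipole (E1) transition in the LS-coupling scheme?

Initial level: S=1/2, L=5, J=9/2, parity odd. Final level: S=1/2, L=4, J=7/2, parity even.
Parity must change: odd → even — ok.
ΔS = 0: S: 1/2 → 1/2 — ok.
ΔL = 0, ±1 (not L=0↔0): L: 5 → 4, ΔL = -1 — ok.
ΔJ = 0, ±1 (not J=0↔0): J: 9/2 → 7/2, ΔJ = -1 — ok.
All four E1 rules are satisfied.

allowed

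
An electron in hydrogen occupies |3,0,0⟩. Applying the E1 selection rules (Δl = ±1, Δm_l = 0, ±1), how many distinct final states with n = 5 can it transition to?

E1 requires Δl = ±1, so l_f ∈ {-1, 1}; with 0 ≤ l_f ≤ n_f−1 = 4, the allowed l_f values are {1}.
For l_f = 1: m_f ∈ {m_i−1, m_i, m_i+1} ∩ [−1, 1] = {-1, 0, 1} → 3 states.
Total: 3.

3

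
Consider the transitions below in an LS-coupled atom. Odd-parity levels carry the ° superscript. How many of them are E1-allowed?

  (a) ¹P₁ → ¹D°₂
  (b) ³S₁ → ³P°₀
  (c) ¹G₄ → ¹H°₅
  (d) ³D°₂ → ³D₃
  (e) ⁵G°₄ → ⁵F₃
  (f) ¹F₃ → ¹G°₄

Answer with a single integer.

6

(a) allowed
(b) allowed
(c) allowed
(d) allowed
(e) allowed
(f) allowed
Total allowed: 6 of 6.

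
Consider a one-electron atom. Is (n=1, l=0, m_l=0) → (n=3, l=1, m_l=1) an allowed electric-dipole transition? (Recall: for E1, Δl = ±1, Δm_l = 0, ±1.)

l: 0 → 1 (Δl = +1). Δl = ±1 ok.
m_l: 0 → 1 (Δm_l = +1). |Δm_l| ≤ 1 ok.
All E1 selection rules are satisfied.

allowed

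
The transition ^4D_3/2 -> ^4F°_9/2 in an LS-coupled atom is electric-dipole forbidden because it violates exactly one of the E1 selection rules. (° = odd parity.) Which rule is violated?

the ΔJ = 0, ±1 rule

Reading off the term symbols: S 3/2→3/2, L 2→3, J 3/2→9/2, parity even→odd.
ΔL = 0, ±1 (not L=0↔0): L: 2 → 3, ΔL = +1 — satisfied.
Parity must change: even → odd — satisfied.
ΔJ = 0, ±1 (not J=0↔0): J: 3/2 → 9/2, ΔJ = +3 — violated.
ΔS = 0: S: 3/2 → 3/2 — satisfied.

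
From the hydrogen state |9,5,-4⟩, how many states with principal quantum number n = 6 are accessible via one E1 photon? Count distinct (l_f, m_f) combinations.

E1 requires Δl = ±1, so l_f ∈ {4, 6}; with 0 ≤ l_f ≤ n_f−1 = 5, the allowed l_f values are {4}.
For l_f = 4: m_f ∈ {m_i−1, m_i, m_i+1} ∩ [−4, 4] = {-4, -3} → 2 states.
Total: 2.

2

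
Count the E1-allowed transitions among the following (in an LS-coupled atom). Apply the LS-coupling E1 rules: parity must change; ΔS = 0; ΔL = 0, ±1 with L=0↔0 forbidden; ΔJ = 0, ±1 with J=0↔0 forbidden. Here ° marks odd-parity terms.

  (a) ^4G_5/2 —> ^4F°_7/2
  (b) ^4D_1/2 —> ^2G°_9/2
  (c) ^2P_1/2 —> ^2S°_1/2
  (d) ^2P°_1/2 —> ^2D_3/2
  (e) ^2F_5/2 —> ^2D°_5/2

(a) allowed
(b) forbidden (ΔS, ΔL, ΔJ fail)
(c) allowed
(d) allowed
(e) allowed
Total allowed: 4 of 5.

4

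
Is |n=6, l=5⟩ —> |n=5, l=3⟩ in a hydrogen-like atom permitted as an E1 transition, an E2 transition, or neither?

Δl = 3 − 5 = -2; l_i + l_f = 8.
E1 (Δl = ±1): not satisfied.
E2 (Δl = 0,±2, l_i+l_f ≥ 2): satisfied.

E2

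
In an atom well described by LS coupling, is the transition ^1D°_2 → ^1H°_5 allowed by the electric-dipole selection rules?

Initial level: S=0, L=2, J=2, parity odd. Final level: S=0, L=5, J=5, parity odd.
Parity must change: odd → odd — violated.
ΔJ = 0, ±1 (not J=0↔0): J: 2 → 5, ΔJ = +3 — violated.
ΔS = 0: S: 0 → 0 — satisfied.
ΔL = 0, ±1 (not L=0↔0): L: 2 → 5, ΔL = +3 — violated.
Rule(s) violated: parity, ΔL, ΔJ.

forbidden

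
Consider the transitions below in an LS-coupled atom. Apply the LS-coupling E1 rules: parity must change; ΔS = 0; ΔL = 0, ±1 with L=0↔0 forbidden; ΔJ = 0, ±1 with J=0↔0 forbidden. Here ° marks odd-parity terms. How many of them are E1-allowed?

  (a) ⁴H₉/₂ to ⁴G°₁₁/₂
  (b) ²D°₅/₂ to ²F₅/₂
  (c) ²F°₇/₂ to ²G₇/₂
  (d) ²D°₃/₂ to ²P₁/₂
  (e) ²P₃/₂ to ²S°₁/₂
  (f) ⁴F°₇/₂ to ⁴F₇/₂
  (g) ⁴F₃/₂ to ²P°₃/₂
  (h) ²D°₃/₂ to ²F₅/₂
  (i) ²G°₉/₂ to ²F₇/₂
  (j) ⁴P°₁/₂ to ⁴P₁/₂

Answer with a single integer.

9

(a) allowed
(b) allowed
(c) allowed
(d) allowed
(e) allowed
(f) allowed
(g) forbidden (ΔS, ΔL fail)
(h) allowed
(i) allowed
(j) allowed
Total allowed: 9 of 10.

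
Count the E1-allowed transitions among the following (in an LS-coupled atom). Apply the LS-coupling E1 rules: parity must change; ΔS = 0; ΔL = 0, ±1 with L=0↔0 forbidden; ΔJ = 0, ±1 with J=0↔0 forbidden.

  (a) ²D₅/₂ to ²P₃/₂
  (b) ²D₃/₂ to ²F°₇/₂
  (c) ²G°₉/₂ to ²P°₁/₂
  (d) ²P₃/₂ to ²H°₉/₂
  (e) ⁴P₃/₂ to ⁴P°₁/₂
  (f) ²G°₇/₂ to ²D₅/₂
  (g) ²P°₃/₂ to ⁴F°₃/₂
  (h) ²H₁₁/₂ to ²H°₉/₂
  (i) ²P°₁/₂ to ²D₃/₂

3

(a) forbidden (parity fails)
(b) forbidden (ΔJ fails)
(c) forbidden (parity, ΔL, ΔJ fail)
(d) forbidden (ΔL, ΔJ fail)
(e) allowed
(f) forbidden (ΔL fails)
(g) forbidden (parity, ΔS, ΔL fail)
(h) allowed
(i) allowed
Total allowed: 3 of 9.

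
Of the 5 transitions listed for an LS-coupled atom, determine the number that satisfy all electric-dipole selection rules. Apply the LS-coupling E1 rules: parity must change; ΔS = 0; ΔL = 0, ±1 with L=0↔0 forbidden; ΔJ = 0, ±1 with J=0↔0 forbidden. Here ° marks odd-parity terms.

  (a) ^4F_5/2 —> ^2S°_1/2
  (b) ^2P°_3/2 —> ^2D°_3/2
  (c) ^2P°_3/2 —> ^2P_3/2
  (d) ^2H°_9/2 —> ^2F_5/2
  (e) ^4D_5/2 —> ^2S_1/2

(a) forbidden (ΔS, ΔL, ΔJ fail)
(b) forbidden (parity fails)
(c) allowed
(d) forbidden (ΔL, ΔJ fail)
(e) forbidden (parity, ΔS, ΔL, ΔJ fail)
Total allowed: 1 of 5.

1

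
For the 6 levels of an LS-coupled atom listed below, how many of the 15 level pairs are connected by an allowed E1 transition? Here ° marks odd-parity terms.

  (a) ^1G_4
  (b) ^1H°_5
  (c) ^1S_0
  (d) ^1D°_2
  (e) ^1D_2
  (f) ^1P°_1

(a)–(b): allowed.
(a)–(c): forbidden (parity, ΔL, ΔJ).
(a)–(d): forbidden (ΔL, ΔJ).
(a)–(e): forbidden (parity, ΔL, ΔJ).
(a)–(f): forbidden (ΔL, ΔJ).
(b)–(c): forbidden (ΔL, ΔJ).
(b)–(d): forbidden (parity, ΔL, ΔJ).
(b)–(e): forbidden (ΔL, ΔJ).
(b)–(f): forbidden (parity, ΔL, ΔJ).
(c)–(d): forbidden (ΔL, ΔJ).
(c)–(e): forbidden (parity, ΔL, ΔJ).
(c)–(f): allowed.
(d)–(e): allowed.
(d)–(f): forbidden (parity).
(e)–(f): allowed.
Allowed pairs: 4 of 15.

4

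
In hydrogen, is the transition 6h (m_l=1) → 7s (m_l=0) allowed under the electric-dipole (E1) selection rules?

l: 5 → 0 (Δl = -5). Δl = ±1 fails.
Δm_l = 0 − (1) = -1. E1 requires Δm_l = 0, ±1: passes.
The transition is electric-dipole forbidden.

forbidden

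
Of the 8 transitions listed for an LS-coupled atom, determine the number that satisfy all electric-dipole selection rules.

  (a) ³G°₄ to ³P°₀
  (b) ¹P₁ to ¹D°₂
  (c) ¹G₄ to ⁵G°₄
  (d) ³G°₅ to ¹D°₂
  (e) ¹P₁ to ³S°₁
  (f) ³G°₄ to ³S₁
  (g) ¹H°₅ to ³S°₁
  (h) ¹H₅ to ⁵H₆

1

(a) forbidden (parity, ΔL, ΔJ fail)
(b) allowed
(c) forbidden (ΔS fails)
(d) forbidden (parity, ΔS, ΔL, ΔJ fail)
(e) forbidden (ΔS fails)
(f) forbidden (ΔL, ΔJ fail)
(g) forbidden (parity, ΔS, ΔL, ΔJ fail)
(h) forbidden (parity, ΔS fail)
Total allowed: 1 of 8.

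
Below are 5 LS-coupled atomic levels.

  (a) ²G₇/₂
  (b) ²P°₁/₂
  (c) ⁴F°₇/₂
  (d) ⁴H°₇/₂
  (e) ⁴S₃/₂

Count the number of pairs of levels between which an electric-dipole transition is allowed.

(a)–(b): forbidden (ΔL, ΔJ).
(a)–(c): forbidden (ΔS).
(a)–(d): forbidden (ΔS).
(a)–(e): forbidden (parity, ΔS, ΔL, ΔJ).
(b)–(c): forbidden (parity, ΔS, ΔL, ΔJ).
(b)–(d): forbidden (parity, ΔS, ΔL, ΔJ).
(b)–(e): forbidden (ΔS).
(c)–(d): forbidden (parity, ΔL).
(c)–(e): forbidden (ΔL, ΔJ).
(d)–(e): forbidden (ΔL, ΔJ).
Allowed pairs: 0 of 10.

0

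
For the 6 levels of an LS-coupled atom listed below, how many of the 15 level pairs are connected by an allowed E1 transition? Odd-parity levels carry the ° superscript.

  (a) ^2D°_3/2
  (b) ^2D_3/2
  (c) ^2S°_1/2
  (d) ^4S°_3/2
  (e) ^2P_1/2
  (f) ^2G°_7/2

3

(a)–(b): allowed.
(a)–(c): forbidden (parity, ΔL).
(a)–(d): forbidden (parity, ΔS, ΔL).
(a)–(e): allowed.
(a)–(f): forbidden (parity, ΔL, ΔJ).
(b)–(c): forbidden (ΔL).
(b)–(d): forbidden (ΔS, ΔL).
(b)–(e): forbidden (parity).
(b)–(f): forbidden (ΔL, ΔJ).
(c)–(d): forbidden (parity, ΔS, ΔL).
(c)–(e): allowed.
(c)–(f): forbidden (parity, ΔL, ΔJ).
(d)–(e): forbidden (ΔS).
(d)–(f): forbidden (parity, ΔS, ΔL, ΔJ).
(e)–(f): forbidden (ΔL, ΔJ).
Allowed pairs: 3 of 15.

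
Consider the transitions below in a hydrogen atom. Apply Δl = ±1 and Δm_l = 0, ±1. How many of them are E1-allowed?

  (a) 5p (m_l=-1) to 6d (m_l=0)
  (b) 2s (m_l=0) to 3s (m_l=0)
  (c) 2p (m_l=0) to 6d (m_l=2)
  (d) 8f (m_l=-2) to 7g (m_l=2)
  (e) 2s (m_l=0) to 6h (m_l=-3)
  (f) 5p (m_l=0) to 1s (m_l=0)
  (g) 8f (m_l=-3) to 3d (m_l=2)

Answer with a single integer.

2

(a) allowed
(b) forbidden — Δl = +0 (E1 requires Δl = ±1)
(c) forbidden — Δm_l = +2 (E1 requires Δm_l = 0, ±1)
(d) forbidden — Δm_l = +4 (E1 requires Δm_l = 0, ±1)
(e) forbidden — Δl = +5 (E1 requires Δl = ±1); Δm_l = -3 (E1 requires Δm_l = 0, ±1)
(f) allowed
(g) forbidden — Δm_l = +5 (E1 requires Δm_l = 0, ±1)
Total allowed: 2 of 7.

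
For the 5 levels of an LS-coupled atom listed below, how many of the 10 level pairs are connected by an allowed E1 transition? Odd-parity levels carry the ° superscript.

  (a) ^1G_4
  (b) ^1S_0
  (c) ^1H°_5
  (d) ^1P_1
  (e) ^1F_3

(a)–(b): forbidden (parity, ΔL, ΔJ).
(a)–(c): allowed.
(a)–(d): forbidden (parity, ΔL, ΔJ).
(a)–(e): forbidden (parity).
(b)–(c): forbidden (ΔL, ΔJ).
(b)–(d): forbidden (parity).
(b)–(e): forbidden (parity, ΔL, ΔJ).
(c)–(d): forbidden (ΔL, ΔJ).
(c)–(e): forbidden (ΔL, ΔJ).
(d)–(e): forbidden (parity, ΔL, ΔJ).
Allowed pairs: 1 of 10.

1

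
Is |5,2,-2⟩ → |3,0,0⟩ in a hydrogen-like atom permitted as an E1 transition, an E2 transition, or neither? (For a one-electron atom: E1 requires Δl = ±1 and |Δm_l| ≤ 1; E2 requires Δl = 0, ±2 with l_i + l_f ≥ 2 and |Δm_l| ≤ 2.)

Δl = 0 − 2 = -2; l_i + l_f = 2.
Δm_l = +2.
E1 (Δl = ±1, |Δm_l| ≤ 1): not satisfied.
E2 (Δl = 0,±2, l_i+l_f ≥ 2, |Δm_l| ≤ 2): satisfied.

E2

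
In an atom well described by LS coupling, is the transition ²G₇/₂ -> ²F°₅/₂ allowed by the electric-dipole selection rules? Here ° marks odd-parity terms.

Reading off the term symbols: S 1/2→1/2, L 4→3, J 7/2→5/2, parity even→odd.
ΔL = 0, ±1 (not L=0↔0): L: 4 → 3, ΔL = -1 — passes.
ΔS = 0: S: 1/2 → 1/2 — passes.
ΔJ = 0, ±1 (not J=0↔0): J: 7/2 → 5/2, ΔJ = -1 — passes.
Parity must change: even → odd — passes.
All four E1 rules are satisfied.

allowed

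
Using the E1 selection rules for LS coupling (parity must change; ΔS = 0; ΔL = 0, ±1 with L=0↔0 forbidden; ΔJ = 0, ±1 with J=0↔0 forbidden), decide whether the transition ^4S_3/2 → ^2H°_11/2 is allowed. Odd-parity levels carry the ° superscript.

Parity must change: even → odd — passes.
ΔS = 0: S: 3/2 → 1/2 — fails.
ΔL = 0, ±1 (not L=0↔0): L: 0 → 5, ΔL = +5 — fails.
ΔJ = 0, ±1 (not J=0↔0): J: 3/2 → 11/2, ΔJ = +4 — fails.
Rule(s) violated: ΔS, ΔL, ΔJ.

forbidden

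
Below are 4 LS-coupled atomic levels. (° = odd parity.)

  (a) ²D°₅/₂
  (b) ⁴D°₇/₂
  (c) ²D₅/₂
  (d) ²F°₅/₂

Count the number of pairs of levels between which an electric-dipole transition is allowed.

2

(a)–(b): forbidden (parity, ΔS).
(a)–(c): allowed.
(a)–(d): forbidden (parity).
(b)–(c): forbidden (ΔS).
(b)–(d): forbidden (parity, ΔS).
(c)–(d): allowed.
Allowed pairs: 2 of 6.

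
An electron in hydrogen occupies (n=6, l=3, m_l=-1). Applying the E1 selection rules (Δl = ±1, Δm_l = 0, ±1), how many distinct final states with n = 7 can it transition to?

6

E1 requires Δl = ±1, so l_f ∈ {2, 4}; with 0 ≤ l_f ≤ n_f−1 = 6, the allowed l_f values are {2, 4}.
For l_f = 2: m_f ∈ {m_i−1, m_i, m_i+1} ∩ [−2, 2] = {-2, -1, 0} → 3 states.
For l_f = 4: m_f ∈ {m_i−1, m_i, m_i+1} ∩ [−4, 4] = {-2, -1, 0} → 3 states.
Total: 6.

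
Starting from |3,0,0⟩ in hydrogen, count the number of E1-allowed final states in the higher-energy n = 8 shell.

3

E1 requires Δl = ±1, so l_f ∈ {-1, 1}; with 0 ≤ l_f ≤ n_f−1 = 7, the allowed l_f values are {1}.
For l_f = 1: m_f ∈ {m_i−1, m_i, m_i+1} ∩ [−1, 1] = {-1, 0, 1} → 3 states.
Total: 3.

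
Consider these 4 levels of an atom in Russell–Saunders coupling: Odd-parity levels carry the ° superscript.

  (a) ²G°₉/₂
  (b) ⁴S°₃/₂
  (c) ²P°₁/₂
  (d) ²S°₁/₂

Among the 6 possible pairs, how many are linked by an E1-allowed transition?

(a)–(b): forbidden (parity, ΔS, ΔL, ΔJ).
(a)–(c): forbidden (parity, ΔL, ΔJ).
(a)–(d): forbidden (parity, ΔL, ΔJ).
(b)–(c): forbidden (parity, ΔS).
(b)–(d): forbidden (parity, ΔS, ΔL).
(c)–(d): forbidden (parity).
Allowed pairs: 0 of 6.

0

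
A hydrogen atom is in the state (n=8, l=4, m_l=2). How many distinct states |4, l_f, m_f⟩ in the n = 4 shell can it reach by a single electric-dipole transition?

3

E1 requires Δl = ±1, so l_f ∈ {3, 5}; with 0 ≤ l_f ≤ n_f−1 = 3, the allowed l_f values are {3}.
For l_f = 3: m_f ∈ {m_i−1, m_i, m_i+1} ∩ [−3, 3] = {1, 2, 3} → 3 states.
Total: 3.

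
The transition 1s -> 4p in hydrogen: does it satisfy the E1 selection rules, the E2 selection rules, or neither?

E1

Δl = 1 − 0 = +1; l_i + l_f = 1.
E1 (Δl = ±1): satisfied.
E2 (Δl = 0,±2, l_i+l_f ≥ 2): not satisfied.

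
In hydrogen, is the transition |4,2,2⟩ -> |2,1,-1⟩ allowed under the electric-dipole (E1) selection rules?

forbidden

Δl = 1 − 2 = -1; the E1 rule Δl = ±1 is ok.
m_l: 2 → -1 (Δm_l = -3). |Δm_l| ≤ 1 fails.
The transition is electric-dipole forbidden.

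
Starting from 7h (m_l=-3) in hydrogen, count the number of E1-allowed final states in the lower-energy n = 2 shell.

E1 requires l_f ∈ {4, 6}, but neither lies in [0, 1], so no final state is reachable.
Total: 0.

0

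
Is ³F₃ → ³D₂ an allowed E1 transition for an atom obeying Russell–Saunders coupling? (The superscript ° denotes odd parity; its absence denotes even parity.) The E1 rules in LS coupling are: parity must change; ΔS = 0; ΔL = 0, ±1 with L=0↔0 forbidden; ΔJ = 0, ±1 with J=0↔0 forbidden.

forbidden

Reading off the term symbols: S 1→1, L 3→2, J 3→2, parity even→even.
Parity must change: even → even — ✗.
ΔS = 0: S: 1 → 1 — ✓.
ΔL = 0, ±1 (not L=0↔0): L: 3 → 2, ΔL = -1 — ✓.
ΔJ = 0, ±1 (not J=0↔0): J: 3 → 2, ΔJ = -1 — ✓.
Rule(s) violated: parity.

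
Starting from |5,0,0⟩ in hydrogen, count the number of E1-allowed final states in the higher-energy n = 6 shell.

3

E1 requires Δl = ±1, so l_f ∈ {-1, 1}; with 0 ≤ l_f ≤ n_f−1 = 5, the allowed l_f values are {1}.
For l_f = 1: m_f ∈ {m_i−1, m_i, m_i+1} ∩ [−1, 1] = {-1, 0, 1} → 3 states.
Total: 3.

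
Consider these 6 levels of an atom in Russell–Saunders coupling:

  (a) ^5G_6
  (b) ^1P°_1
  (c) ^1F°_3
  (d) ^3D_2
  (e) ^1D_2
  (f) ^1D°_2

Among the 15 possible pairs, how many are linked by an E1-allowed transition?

3

(a)–(b): forbidden (ΔS, ΔL, ΔJ).
(a)–(c): forbidden (ΔS, ΔJ).
(a)–(d): forbidden (parity, ΔS, ΔL, ΔJ).
(a)–(e): forbidden (parity, ΔS, ΔL, ΔJ).
(a)–(f): forbidden (ΔS, ΔL, ΔJ).
(b)–(c): forbidden (parity, ΔL, ΔJ).
(b)–(d): forbidden (ΔS).
(b)–(e): allowed.
(b)–(f): forbidden (parity).
(c)–(d): forbidden (ΔS).
(c)–(e): allowed.
(c)–(f): forbidden (parity).
(d)–(e): forbidden (parity, ΔS).
(d)–(f): forbidden (ΔS).
(e)–(f): allowed.
Allowed pairs: 3 of 15.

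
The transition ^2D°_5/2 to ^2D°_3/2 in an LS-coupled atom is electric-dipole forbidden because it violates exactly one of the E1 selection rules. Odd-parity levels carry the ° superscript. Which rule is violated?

Initial level: S=1/2, L=2, J=5/2, parity odd. Final level: S=1/2, L=2, J=3/2, parity odd.
Parity must change: odd → odd — fails.
ΔS = 0: S: 1/2 → 1/2 — ok.
ΔJ = 0, ±1 (not J=0↔0): J: 5/2 → 3/2, ΔJ = -1 — ok.
ΔL = 0, ±1 (not L=0↔0): L: 2 → 2, ΔL = +0 — ok.

parity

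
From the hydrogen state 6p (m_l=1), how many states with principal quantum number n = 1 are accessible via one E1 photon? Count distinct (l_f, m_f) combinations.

1

E1 requires Δl = ±1, so l_f ∈ {0, 2}; with 0 ≤ l_f ≤ n_f−1 = 0, the allowed l_f values are {0}.
For l_f = 0: m_f ∈ {m_i−1, m_i, m_i+1} ∩ [−0, 0] = {0} → 1 state.
Total: 1.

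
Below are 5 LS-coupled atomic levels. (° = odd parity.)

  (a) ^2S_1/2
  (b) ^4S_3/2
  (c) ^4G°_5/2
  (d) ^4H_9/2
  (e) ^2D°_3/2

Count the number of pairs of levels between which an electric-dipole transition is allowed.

0

(a)–(b): forbidden (parity, ΔS, ΔL).
(a)–(c): forbidden (ΔS, ΔL, ΔJ).
(a)–(d): forbidden (parity, ΔS, ΔL, ΔJ).
(a)–(e): forbidden (ΔL).
(b)–(c): forbidden (ΔL).
(b)–(d): forbidden (parity, ΔL, ΔJ).
(b)–(e): forbidden (ΔS, ΔL).
(c)–(d): forbidden (ΔJ).
(c)–(e): forbidden (parity, ΔS, ΔL).
(d)–(e): forbidden (ΔS, ΔL, ΔJ).
Allowed pairs: 0 of 10.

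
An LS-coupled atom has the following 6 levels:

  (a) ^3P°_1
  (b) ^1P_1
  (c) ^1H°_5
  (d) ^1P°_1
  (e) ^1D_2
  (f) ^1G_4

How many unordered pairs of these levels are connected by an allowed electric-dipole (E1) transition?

(a)–(b): forbidden (ΔS).
(a)–(c): forbidden (parity, ΔS, ΔL, ΔJ).
(a)–(d): forbidden (parity, ΔS).
(a)–(e): forbidden (ΔS).
(a)–(f): forbidden (ΔS, ΔL, ΔJ).
(b)–(c): forbidden (ΔL, ΔJ).
(b)–(d): allowed.
(b)–(e): forbidden (parity).
(b)–(f): forbidden (parity, ΔL, ΔJ).
(c)–(d): forbidden (parity, ΔL, ΔJ).
(c)–(e): forbidden (ΔL, ΔJ).
(c)–(f): allowed.
(d)–(e): allowed.
(d)–(f): forbidden (ΔL, ΔJ).
(e)–(f): forbidden (parity, ΔL, ΔJ).
Allowed pairs: 3 of 15.

3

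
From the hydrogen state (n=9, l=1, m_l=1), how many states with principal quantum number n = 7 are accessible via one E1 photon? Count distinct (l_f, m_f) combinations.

4

E1 requires Δl = ±1, so l_f ∈ {0, 2}; with 0 ≤ l_f ≤ n_f−1 = 6, the allowed l_f values are {0, 2}.
For l_f = 0: m_f ∈ {m_i−1, m_i, m_i+1} ∩ [−0, 0] = {0} → 1 state.
For l_f = 2: m_f ∈ {m_i−1, m_i, m_i+1} ∩ [−2, 2] = {0, 1, 2} → 3 states.
Total: 4.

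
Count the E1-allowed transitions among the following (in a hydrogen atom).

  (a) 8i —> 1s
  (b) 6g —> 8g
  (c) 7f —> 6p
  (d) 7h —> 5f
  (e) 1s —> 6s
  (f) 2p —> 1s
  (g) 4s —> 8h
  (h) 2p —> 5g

(a) forbidden — Δl = -6 (E1 requires Δl = ±1)
(b) forbidden — Δl = +0 (E1 requires Δl = ±1)
(c) forbidden — Δl = -2 (E1 requires Δl = ±1)
(d) forbidden — Δl = -2 (E1 requires Δl = ±1)
(e) forbidden — Δl = +0 (E1 requires Δl = ±1)
(f) allowed
(g) forbidden — Δl = +5 (E1 requires Δl = ±1)
(h) forbidden — Δl = +3 (E1 requires Δl = ±1)
Total allowed: 1 of 8.

1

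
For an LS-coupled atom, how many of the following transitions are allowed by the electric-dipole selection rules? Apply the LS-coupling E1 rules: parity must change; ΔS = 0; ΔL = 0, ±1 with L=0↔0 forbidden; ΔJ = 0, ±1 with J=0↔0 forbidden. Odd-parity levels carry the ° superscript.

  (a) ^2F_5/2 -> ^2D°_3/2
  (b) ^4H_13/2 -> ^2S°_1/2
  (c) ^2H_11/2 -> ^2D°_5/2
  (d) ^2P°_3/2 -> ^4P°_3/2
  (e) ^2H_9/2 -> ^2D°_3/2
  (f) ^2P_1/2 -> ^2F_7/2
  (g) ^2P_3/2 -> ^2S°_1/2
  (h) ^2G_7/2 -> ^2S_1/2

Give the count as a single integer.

(a) allowed
(b) forbidden (ΔS, ΔL, ΔJ fail)
(c) forbidden (ΔL, ΔJ fail)
(d) forbidden (parity, ΔS fail)
(e) forbidden (ΔL, ΔJ fail)
(f) forbidden (parity, ΔL, ΔJ fail)
(g) allowed
(h) forbidden (parity, ΔL, ΔJ fail)
Total allowed: 2 of 8.

2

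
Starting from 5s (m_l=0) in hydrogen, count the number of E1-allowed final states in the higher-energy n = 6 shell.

E1 requires Δl = ±1, so l_f ∈ {-1, 1}; with 0 ≤ l_f ≤ n_f−1 = 5, the allowed l_f values are {1}.
For l_f = 1: m_f ∈ {m_i−1, m_i, m_i+1} ∩ [−1, 1] = {-1, 0, 1} → 3 states.
Total: 3.

3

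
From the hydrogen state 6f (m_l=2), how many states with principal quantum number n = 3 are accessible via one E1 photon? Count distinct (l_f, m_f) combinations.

2

E1 requires Δl = ±1, so l_f ∈ {2, 4}; with 0 ≤ l_f ≤ n_f−1 = 2, the allowed l_f values are {2}.
For l_f = 2: m_f ∈ {m_i−1, m_i, m_i+1} ∩ [−2, 2] = {1, 2} → 2 states.
Total: 2.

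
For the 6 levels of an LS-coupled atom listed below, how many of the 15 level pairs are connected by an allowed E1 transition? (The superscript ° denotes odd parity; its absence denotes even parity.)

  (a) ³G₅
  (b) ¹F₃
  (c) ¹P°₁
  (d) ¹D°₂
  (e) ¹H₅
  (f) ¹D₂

3

(a)–(b): forbidden (parity, ΔS, ΔJ).
(a)–(c): forbidden (ΔS, ΔL, ΔJ).
(a)–(d): forbidden (ΔS, ΔL, ΔJ).
(a)–(e): forbidden (parity, ΔS).
(a)–(f): forbidden (parity, ΔS, ΔL, ΔJ).
(b)–(c): forbidden (ΔL, ΔJ).
(b)–(d): allowed.
(b)–(e): forbidden (parity, ΔL, ΔJ).
(b)–(f): forbidden (parity).
(c)–(d): forbidden (parity).
(c)–(e): forbidden (ΔL, ΔJ).
(c)–(f): allowed.
(d)–(e): forbidden (ΔL, ΔJ).
(d)–(f): allowed.
(e)–(f): forbidden (parity, ΔL, ΔJ).
Allowed pairs: 3 of 15.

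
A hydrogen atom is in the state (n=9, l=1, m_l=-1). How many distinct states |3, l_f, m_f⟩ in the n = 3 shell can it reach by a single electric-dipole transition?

4

E1 requires Δl = ±1, so l_f ∈ {0, 2}; with 0 ≤ l_f ≤ n_f−1 = 2, the allowed l_f values are {0, 2}.
For l_f = 0: m_f ∈ {m_i−1, m_i, m_i+1} ∩ [−0, 0] = {0} → 1 state.
For l_f = 2: m_f ∈ {m_i−1, m_i, m_i+1} ∩ [−2, 2] = {-2, -1, 0} → 3 states.
Total: 4.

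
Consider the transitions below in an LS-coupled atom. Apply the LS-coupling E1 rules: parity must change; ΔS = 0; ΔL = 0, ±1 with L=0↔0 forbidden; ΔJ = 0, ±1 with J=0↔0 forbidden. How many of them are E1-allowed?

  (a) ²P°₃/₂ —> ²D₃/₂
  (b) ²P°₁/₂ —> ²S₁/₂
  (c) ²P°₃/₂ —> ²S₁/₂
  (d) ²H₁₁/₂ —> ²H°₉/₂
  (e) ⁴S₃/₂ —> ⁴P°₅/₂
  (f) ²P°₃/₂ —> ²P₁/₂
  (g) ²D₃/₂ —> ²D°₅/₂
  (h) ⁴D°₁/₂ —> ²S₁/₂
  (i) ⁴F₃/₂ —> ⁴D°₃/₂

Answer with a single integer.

8

(a) allowed
(b) allowed
(c) allowed
(d) allowed
(e) allowed
(f) allowed
(g) allowed
(h) forbidden (ΔS, ΔL fail)
(i) allowed
Total allowed: 8 of 9.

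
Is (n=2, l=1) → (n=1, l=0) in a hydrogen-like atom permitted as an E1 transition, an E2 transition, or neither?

E1

Δl = 0 − 1 = -1; l_i + l_f = 1.
E1 (Δl = ±1): satisfied.
E2 (Δl = 0,±2, l_i+l_f ≥ 2): not satisfied.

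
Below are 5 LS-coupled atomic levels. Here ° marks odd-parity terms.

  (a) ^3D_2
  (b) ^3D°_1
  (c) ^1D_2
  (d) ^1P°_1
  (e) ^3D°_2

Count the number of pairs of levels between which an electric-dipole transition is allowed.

3

(a)–(b): allowed.
(a)–(c): forbidden (parity, ΔS).
(a)–(d): forbidden (ΔS).
(a)–(e): allowed.
(b)–(c): forbidden (ΔS).
(b)–(d): forbidden (parity, ΔS).
(b)–(e): forbidden (parity).
(c)–(d): allowed.
(c)–(e): forbidden (ΔS).
(d)–(e): forbidden (parity, ΔS).
Allowed pairs: 3 of 10.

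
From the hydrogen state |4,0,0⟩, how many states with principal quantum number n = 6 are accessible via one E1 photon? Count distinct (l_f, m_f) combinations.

3

E1 requires Δl = ±1, so l_f ∈ {-1, 1}; with 0 ≤ l_f ≤ n_f−1 = 5, the allowed l_f values are {1}.
For l_f = 1: m_f ∈ {m_i−1, m_i, m_i+1} ∩ [−1, 1] = {-1, 0, 1} → 3 states.
Total: 3.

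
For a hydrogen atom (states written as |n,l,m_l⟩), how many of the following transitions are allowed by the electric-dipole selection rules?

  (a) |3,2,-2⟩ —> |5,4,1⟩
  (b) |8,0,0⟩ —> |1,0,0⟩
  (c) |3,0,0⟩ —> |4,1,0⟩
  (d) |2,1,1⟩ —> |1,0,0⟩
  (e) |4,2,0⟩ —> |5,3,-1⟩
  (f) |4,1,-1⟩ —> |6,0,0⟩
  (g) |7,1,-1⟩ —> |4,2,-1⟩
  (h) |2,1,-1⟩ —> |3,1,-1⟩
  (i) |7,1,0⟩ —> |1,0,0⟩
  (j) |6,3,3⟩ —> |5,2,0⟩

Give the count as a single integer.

6

(a) forbidden — Δl = +2 (E1 requires Δl = ±1); Δm_l = +3 (E1 requires Δm_l = 0, ±1)
(b) forbidden — Δl = +0 (E1 requires Δl = ±1)
(c) allowed
(d) allowed
(e) allowed
(f) allowed
(g) allowed
(h) forbidden — Δl = +0 (E1 requires Δl = ±1)
(i) allowed
(j) forbidden — Δm_l = -3 (E1 requires Δm_l = 0, ±1)
Total allowed: 6 of 10.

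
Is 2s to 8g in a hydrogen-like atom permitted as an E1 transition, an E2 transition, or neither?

Δl = 4 − 0 = +4; l_i + l_f = 4.
E1 (Δl = ±1): not satisfied.
E2 (Δl = 0,±2, l_i+l_f ≥ 2): not satisfied.

neither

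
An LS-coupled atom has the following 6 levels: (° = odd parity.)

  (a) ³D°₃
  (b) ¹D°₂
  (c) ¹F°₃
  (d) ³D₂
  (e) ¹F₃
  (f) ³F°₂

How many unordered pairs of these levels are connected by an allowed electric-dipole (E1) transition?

(a)–(b): forbidden (parity, ΔS).
(a)–(c): forbidden (parity, ΔS).
(a)–(d): allowed.
(a)–(e): forbidden (ΔS).
(a)–(f): forbidden (parity).
(b)–(c): forbidden (parity).
(b)–(d): forbidden (ΔS).
(b)–(e): allowed.
(b)–(f): forbidden (parity, ΔS).
(c)–(d): forbidden (ΔS).
(c)–(e): allowed.
(c)–(f): forbidden (parity, ΔS).
(d)–(e): forbidden (parity, ΔS).
(d)–(f): allowed.
(e)–(f): forbidden (ΔS).
Allowed pairs: 4 of 15.

4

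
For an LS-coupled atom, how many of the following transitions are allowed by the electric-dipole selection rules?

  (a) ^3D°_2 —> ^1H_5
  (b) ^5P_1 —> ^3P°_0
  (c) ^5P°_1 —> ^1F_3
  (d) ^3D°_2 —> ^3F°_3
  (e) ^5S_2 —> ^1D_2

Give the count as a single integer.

(a) forbidden (ΔS, ΔL, ΔJ fail)
(b) forbidden (ΔS fails)
(c) forbidden (ΔS, ΔL, ΔJ fail)
(d) forbidden (parity fails)
(e) forbidden (parity, ΔS, ΔL fail)
Total allowed: 0 of 5.

0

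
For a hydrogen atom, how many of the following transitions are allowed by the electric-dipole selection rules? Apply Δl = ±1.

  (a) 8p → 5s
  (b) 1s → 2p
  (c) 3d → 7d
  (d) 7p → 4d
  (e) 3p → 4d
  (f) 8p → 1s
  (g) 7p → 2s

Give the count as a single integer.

6

(a) allowed
(b) allowed
(c) forbidden — Δl = +0 (E1 requires Δl = ±1)
(d) allowed
(e) allowed
(f) allowed
(g) allowed
Total allowed: 6 of 7.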